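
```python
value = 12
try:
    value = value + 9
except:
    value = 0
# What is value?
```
21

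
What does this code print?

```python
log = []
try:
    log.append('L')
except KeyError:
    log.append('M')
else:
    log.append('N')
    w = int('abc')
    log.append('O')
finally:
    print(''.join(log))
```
LN

Try succeeds, else appends 'N', ValueError in else is uncaught, finally prints before exception propagates ('O' never appended)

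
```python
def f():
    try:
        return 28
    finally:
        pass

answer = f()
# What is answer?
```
28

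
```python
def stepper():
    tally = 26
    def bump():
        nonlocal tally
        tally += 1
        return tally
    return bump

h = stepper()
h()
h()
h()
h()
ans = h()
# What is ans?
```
31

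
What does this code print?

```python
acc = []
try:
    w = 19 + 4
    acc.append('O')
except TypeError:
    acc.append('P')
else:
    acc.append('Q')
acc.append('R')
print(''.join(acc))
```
OQR

else block runs when no exception occurs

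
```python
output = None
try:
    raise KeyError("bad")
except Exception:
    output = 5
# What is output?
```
5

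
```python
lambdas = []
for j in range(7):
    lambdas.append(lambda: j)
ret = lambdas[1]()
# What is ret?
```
6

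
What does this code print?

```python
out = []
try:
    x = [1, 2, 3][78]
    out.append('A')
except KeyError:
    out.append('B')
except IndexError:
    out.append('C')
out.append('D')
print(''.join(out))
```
CD

IndexError is caught by its specific handler, not KeyError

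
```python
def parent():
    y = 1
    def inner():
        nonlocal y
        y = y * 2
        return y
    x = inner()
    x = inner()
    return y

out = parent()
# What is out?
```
4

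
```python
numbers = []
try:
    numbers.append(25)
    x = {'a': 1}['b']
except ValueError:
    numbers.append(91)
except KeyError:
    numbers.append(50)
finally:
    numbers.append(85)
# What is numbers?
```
[25, 50, 85]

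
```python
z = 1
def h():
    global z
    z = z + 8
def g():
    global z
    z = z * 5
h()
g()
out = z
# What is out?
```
45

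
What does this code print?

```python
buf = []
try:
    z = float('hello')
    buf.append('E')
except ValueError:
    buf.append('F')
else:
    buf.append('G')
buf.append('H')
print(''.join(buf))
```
FH

else block skipped when exception is caught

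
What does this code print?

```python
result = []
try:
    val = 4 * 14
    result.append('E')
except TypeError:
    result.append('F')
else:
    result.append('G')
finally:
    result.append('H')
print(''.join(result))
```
EGH

else runs before finally when no exception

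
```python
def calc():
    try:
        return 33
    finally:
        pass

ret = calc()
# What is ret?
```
33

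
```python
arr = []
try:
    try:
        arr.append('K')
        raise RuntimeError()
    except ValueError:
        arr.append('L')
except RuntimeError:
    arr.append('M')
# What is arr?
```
['K', 'M']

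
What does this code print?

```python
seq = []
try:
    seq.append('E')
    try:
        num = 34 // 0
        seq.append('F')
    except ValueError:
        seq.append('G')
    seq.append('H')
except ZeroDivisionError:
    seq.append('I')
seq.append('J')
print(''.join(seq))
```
EIJ

Inner handler doesn't match, propagates to outer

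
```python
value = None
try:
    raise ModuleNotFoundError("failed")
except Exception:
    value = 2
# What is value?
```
2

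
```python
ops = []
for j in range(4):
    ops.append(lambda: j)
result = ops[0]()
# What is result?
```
3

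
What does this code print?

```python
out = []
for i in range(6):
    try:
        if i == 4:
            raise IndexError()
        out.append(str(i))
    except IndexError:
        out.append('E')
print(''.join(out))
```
0123E5

Exception on i=4 caught, loop continues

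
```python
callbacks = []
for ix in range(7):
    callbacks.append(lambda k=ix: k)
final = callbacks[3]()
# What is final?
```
3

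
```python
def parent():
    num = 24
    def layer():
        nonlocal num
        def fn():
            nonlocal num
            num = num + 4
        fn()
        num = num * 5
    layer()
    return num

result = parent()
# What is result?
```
140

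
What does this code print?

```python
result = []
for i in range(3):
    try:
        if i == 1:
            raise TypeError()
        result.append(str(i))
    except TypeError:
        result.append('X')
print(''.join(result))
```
0X2

Exception on i=1 caught, loop continues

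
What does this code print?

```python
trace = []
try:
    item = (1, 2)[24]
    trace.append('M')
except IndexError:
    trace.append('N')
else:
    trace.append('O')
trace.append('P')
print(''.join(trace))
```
NP

else block skipped when exception is caught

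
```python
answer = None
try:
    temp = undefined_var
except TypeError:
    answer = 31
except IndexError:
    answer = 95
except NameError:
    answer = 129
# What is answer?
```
129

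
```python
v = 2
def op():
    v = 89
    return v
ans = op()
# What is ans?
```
89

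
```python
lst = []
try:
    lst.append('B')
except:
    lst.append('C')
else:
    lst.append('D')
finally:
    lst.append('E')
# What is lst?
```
['B', 'D', 'E']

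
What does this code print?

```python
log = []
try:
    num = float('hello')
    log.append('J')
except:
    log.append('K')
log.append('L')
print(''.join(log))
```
KL

Exception raised in try, caught by bare except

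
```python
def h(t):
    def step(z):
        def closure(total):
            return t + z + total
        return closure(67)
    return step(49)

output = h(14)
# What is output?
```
130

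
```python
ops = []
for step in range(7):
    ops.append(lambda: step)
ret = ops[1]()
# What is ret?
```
6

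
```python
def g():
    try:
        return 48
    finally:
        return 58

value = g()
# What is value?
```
58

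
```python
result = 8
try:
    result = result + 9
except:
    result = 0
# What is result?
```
17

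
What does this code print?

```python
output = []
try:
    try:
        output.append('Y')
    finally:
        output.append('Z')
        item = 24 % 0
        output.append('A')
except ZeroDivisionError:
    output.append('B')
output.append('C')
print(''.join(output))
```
YZBC

Exception in inner finally caught by outer except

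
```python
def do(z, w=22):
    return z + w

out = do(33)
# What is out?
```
55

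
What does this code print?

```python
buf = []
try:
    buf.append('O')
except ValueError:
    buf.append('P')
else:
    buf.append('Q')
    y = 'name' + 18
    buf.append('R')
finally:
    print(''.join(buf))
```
OQ

Try succeeds, else appends 'Q', TypeError in else is uncaught, finally prints before exception propagates ('R' never appended)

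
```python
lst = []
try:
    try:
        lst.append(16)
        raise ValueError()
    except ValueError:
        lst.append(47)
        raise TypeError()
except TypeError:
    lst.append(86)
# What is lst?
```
[16, 47, 86]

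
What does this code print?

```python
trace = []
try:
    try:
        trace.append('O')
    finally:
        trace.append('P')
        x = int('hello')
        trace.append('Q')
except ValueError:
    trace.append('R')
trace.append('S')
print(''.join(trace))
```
OPRS

Exception in inner finally caught by outer except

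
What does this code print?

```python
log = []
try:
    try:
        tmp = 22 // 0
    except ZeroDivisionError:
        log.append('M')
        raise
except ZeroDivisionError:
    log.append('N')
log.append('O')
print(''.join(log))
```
MNO

raise without argument re-raises current exception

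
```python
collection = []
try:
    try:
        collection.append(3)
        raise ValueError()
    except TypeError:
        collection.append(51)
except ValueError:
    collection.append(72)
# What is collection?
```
[3, 72]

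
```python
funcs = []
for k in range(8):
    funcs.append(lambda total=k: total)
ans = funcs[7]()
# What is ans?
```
7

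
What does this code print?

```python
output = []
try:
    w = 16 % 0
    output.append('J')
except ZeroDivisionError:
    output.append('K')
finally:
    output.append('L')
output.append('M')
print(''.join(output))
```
KLM

finally always runs, even after exception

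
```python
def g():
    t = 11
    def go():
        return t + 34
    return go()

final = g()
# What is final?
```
45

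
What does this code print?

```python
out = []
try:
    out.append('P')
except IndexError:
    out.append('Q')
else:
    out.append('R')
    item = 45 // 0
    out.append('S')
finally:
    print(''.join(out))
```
PR

Try succeeds, else appends 'R', ZeroDivisionError in else is uncaught, finally prints before exception propagates ('S' never appended)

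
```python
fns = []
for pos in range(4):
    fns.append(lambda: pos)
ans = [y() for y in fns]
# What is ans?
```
[3, 3, 3, 3]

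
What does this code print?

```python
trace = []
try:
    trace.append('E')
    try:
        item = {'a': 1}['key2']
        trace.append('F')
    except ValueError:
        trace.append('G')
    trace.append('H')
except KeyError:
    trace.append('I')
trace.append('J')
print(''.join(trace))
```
EIJ

Inner handler doesn't match, propagates to outer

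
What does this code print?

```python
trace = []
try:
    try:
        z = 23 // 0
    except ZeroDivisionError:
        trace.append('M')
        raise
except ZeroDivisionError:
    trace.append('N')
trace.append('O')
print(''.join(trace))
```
MNO

raise without argument re-raises current exception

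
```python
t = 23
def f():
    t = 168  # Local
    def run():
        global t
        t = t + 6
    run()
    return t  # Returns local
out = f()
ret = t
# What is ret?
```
29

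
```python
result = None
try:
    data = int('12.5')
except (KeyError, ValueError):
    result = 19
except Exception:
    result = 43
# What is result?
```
19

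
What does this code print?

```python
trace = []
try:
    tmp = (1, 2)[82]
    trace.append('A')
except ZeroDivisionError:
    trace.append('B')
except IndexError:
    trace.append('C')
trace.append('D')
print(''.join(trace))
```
CD

IndexError is caught by its specific handler, not ZeroDivisionError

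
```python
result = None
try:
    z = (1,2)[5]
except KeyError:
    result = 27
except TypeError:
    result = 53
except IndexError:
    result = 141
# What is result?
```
141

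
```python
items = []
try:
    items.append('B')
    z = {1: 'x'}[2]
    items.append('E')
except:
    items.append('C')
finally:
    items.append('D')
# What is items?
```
['B', 'C', 'D']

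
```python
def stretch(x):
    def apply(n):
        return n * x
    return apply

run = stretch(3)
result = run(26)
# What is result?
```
78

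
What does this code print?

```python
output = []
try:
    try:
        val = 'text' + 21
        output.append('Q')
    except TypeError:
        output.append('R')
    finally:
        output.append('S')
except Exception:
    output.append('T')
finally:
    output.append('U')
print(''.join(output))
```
RSU

Both finally blocks run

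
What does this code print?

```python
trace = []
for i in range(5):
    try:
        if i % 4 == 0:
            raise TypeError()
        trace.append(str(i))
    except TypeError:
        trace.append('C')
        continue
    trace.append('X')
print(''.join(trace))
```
C1X2X3XC

continue in except skips rest of loop body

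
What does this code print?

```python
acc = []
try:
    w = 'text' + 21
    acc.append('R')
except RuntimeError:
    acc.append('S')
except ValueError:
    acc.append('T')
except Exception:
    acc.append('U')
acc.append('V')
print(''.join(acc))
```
UV

TypeError not specifically caught, falls to Exception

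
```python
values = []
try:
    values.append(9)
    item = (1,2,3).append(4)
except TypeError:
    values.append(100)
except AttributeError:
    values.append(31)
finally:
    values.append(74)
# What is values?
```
[9, 31, 74]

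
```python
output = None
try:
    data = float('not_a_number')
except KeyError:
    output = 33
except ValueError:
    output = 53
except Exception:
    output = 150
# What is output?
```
53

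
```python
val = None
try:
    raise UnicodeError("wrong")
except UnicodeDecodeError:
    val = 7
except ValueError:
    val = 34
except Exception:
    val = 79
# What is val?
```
34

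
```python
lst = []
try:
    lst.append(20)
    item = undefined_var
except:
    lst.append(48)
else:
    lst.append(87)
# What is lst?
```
[20, 48]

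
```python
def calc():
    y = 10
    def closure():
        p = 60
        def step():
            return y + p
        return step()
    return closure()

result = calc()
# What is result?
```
70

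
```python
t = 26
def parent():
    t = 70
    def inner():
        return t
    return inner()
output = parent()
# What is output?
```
70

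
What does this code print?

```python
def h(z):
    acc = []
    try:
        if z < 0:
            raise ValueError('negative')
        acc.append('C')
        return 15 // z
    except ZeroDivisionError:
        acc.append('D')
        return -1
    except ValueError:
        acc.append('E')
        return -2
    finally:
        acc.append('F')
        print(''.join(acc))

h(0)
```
CDF

z=0 causes ZeroDivisionError, caught, finally prints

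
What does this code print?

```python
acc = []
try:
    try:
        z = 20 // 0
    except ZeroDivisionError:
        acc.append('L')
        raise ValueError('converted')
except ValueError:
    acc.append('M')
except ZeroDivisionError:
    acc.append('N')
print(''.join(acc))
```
LM

New ValueError raised, caught by outer ValueError handler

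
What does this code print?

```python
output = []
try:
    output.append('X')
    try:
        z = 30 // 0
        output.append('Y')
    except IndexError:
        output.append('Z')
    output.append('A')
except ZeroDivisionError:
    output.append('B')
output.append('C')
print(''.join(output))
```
XBC

Inner handler doesn't match, propagates to outer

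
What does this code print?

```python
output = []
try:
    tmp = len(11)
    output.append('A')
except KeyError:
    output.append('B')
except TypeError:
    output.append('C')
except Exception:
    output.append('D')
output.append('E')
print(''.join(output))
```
CE

TypeError matches before generic Exception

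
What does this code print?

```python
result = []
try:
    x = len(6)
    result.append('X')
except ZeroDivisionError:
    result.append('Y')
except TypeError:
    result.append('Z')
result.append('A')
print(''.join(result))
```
ZA

TypeError is caught by its specific handler, not ZeroDivisionError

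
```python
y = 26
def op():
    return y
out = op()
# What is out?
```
26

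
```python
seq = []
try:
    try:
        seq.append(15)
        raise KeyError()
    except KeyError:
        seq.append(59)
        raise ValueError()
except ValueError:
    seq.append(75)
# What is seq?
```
[15, 59, 75]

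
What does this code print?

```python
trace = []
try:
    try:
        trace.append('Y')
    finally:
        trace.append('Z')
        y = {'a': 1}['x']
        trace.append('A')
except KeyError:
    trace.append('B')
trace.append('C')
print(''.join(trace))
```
YZBC

Exception in inner finally caught by outer except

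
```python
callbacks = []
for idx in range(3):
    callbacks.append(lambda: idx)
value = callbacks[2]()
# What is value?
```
2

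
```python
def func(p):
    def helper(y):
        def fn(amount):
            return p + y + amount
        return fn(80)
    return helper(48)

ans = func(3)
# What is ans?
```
131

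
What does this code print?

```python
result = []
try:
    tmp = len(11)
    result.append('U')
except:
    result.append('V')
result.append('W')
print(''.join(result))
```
VW

Exception raised in try, caught by bare except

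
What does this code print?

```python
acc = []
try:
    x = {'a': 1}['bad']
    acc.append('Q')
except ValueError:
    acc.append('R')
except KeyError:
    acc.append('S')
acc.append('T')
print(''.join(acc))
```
ST

KeyError is caught by its specific handler, not ValueError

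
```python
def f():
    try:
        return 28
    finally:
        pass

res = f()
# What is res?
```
28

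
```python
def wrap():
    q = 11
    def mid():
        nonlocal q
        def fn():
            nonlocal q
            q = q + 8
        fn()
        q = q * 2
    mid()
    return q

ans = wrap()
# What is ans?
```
38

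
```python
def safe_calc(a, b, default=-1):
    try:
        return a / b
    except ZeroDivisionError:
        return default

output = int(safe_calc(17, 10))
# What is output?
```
1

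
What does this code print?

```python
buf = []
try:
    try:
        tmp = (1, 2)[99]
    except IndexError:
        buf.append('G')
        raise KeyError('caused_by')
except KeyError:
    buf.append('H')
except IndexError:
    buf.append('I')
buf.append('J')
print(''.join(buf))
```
GHJ

KeyError raised and caught, original IndexError not re-raised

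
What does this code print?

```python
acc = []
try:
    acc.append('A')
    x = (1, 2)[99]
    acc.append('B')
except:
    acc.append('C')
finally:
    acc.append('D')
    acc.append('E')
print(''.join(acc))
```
ACDE

Code before exception runs, then except, then all of finally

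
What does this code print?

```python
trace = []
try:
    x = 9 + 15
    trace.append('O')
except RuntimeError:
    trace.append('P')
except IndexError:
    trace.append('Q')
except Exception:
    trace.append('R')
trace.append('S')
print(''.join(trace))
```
OS

No exception, try block completes normally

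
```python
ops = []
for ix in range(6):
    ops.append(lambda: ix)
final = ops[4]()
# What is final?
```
5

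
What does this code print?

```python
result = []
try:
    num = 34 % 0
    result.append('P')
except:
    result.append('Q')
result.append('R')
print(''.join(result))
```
QR

Exception raised in try, caught by bare except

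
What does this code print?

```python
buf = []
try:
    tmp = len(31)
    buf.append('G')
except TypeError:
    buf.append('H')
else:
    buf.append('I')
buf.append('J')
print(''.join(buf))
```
HJ

else block skipped when exception is caught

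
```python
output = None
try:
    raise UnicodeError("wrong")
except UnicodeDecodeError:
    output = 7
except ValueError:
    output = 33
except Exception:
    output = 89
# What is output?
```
33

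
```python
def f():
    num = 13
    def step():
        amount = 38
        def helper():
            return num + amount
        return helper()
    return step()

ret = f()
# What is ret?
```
51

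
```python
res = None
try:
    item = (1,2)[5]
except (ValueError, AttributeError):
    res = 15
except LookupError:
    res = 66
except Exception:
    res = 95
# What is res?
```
66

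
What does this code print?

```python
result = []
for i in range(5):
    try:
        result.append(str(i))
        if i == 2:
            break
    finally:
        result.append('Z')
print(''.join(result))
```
0Z1Z2Z

finally runs even when breaking out of loop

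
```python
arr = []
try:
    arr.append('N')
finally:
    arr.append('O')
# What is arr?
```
['N', 'O']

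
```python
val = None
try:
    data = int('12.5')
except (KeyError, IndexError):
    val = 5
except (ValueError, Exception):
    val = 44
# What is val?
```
44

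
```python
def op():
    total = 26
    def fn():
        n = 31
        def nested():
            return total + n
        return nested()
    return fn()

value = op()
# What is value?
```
57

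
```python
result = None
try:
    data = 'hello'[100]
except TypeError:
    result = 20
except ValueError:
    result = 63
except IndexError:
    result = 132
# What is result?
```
132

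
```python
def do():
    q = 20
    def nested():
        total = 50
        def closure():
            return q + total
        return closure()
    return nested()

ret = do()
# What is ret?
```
70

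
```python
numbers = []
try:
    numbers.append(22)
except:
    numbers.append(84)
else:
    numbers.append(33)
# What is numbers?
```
[22, 33]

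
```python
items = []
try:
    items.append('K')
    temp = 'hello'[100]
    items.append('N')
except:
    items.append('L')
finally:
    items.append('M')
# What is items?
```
['K', 'L', 'M']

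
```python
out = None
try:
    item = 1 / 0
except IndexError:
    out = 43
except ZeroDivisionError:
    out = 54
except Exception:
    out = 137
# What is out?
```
54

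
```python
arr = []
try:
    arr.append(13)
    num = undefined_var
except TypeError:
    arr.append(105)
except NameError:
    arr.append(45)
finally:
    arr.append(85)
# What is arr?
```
[13, 45, 85]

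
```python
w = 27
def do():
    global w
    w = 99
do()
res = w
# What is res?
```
99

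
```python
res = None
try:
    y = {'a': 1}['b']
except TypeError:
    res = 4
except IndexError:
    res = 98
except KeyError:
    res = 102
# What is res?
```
102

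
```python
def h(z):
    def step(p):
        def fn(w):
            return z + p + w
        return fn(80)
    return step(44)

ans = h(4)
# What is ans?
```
128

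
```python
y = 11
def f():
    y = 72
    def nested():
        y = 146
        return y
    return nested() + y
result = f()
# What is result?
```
218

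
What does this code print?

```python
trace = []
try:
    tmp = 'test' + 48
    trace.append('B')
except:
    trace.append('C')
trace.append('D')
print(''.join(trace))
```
CD

Exception raised in try, caught by bare except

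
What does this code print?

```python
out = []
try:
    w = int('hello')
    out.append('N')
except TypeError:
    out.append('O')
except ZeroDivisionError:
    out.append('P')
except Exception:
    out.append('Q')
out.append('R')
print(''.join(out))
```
QR

ValueError not specifically caught, falls to Exception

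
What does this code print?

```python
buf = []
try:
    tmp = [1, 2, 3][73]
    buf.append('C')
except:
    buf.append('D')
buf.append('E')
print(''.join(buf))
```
DE

Exception raised in try, caught by bare except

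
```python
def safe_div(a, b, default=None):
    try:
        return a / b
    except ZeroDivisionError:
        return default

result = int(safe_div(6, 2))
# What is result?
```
3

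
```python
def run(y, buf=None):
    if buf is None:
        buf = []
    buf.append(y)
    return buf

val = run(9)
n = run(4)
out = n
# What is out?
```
[4]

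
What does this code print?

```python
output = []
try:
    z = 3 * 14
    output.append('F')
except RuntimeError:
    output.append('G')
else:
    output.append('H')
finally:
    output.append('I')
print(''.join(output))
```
FHI

else runs before finally when no exception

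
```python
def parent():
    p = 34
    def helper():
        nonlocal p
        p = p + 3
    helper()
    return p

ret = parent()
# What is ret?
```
37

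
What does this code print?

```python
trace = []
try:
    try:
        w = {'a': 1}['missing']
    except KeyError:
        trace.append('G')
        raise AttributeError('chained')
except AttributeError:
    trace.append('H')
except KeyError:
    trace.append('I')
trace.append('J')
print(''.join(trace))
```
GHJ

AttributeError raised and caught, original KeyError not re-raised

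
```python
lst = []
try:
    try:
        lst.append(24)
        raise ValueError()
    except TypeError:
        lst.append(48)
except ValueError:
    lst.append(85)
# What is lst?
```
[24, 85]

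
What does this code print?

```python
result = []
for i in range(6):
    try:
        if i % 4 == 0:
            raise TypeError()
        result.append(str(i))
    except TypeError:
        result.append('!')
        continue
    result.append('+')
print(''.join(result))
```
!1+2+3+!5+

continue in except skips rest of loop body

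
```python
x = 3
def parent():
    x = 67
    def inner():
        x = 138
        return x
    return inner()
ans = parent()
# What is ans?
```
138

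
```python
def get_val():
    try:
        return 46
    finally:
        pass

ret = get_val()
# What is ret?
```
46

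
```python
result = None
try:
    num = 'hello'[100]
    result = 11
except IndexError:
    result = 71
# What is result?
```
71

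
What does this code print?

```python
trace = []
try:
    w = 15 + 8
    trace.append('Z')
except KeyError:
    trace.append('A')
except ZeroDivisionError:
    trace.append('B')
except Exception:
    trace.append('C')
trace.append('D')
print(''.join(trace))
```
ZD

No exception, try block completes normally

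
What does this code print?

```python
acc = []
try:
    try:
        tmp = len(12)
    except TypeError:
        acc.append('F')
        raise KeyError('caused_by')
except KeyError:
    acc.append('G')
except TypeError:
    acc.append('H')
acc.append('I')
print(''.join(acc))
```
FGI

KeyError raised and caught, original TypeError not re-raised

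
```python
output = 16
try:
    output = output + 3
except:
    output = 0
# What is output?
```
19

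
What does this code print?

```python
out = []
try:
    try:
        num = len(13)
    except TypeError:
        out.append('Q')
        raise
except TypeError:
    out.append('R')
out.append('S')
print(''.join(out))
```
QRS

raise without argument re-raises current exception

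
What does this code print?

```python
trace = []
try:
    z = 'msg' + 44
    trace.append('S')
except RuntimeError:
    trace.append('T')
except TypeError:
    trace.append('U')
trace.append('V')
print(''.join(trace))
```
UV

TypeError is caught by its specific handler, not RuntimeError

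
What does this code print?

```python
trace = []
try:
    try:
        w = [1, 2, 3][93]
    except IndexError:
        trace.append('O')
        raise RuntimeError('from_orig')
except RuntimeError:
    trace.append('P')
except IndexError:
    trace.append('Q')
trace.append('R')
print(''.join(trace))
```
OPR

RuntimeError raised and caught, original IndexError not re-raised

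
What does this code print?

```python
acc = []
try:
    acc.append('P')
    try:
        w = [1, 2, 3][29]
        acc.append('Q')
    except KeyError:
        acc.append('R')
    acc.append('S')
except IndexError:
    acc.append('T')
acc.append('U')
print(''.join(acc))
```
PTU

Inner handler doesn't match, propagates to outer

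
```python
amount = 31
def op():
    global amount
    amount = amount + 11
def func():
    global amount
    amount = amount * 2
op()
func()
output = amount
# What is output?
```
84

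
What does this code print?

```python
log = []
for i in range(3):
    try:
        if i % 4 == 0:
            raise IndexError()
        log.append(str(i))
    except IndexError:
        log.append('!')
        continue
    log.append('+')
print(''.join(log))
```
!1+2+

continue in except skips rest of loop body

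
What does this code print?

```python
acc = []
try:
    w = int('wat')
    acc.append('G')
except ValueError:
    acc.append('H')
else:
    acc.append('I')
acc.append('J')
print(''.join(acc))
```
HJ

else block skipped when exception is caught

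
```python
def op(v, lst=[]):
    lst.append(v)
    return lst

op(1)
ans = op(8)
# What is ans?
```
[1, 8]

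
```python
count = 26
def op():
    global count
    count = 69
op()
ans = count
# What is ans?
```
69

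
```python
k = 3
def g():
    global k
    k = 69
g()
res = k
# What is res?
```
69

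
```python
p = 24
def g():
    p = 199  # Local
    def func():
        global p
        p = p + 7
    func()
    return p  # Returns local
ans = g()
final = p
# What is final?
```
31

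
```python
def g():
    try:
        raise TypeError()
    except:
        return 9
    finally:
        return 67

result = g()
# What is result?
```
67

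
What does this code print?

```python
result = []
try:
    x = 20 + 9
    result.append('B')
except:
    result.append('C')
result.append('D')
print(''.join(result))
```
BD

No exception, try block completes normally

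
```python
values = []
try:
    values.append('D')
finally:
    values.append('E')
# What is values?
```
['D', 'E']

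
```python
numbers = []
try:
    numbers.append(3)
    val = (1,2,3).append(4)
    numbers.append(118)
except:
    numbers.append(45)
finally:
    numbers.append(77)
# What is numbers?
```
[3, 45, 77]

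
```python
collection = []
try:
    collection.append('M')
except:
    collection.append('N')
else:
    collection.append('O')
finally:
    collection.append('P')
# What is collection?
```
['M', 'O', 'P']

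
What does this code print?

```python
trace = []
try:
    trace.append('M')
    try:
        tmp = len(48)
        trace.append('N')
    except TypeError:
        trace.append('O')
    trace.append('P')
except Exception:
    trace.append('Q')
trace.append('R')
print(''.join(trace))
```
MOPR

Inner exception caught by inner handler, outer continues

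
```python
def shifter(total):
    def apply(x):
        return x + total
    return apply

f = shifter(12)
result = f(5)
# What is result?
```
17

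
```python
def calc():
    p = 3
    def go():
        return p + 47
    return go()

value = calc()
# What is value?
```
50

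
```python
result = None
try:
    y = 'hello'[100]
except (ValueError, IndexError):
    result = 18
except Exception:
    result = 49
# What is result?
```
18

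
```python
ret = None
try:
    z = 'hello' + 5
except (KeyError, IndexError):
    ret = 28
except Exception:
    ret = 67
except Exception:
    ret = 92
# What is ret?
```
67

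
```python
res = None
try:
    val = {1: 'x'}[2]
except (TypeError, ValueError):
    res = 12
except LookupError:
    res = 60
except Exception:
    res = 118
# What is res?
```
60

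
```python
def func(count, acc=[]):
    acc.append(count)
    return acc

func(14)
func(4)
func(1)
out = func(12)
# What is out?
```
[14, 4, 1, 12]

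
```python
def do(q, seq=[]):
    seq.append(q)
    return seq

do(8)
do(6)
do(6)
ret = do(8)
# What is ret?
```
[8, 6, 6, 8]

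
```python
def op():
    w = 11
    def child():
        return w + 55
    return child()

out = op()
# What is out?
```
66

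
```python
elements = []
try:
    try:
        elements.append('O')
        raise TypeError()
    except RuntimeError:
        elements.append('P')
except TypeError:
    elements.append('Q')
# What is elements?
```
['O', 'Q']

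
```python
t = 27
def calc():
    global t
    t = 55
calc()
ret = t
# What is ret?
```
55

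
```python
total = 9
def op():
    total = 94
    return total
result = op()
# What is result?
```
94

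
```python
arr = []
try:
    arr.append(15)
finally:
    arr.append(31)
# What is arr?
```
[15, 31]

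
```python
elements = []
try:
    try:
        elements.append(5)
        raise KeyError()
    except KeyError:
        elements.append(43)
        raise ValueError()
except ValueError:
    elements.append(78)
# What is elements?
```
[5, 43, 78]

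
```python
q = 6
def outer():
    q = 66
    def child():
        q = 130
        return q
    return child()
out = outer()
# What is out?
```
130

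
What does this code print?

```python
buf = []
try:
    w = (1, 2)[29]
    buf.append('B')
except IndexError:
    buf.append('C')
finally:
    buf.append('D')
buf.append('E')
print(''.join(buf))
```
CDE

finally always runs, even after exception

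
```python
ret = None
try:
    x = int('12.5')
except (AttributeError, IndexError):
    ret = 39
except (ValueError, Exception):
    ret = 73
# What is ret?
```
73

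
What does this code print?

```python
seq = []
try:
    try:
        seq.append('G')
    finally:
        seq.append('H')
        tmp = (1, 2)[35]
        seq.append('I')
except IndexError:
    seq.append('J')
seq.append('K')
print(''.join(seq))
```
GHJK

Exception in inner finally caught by outer except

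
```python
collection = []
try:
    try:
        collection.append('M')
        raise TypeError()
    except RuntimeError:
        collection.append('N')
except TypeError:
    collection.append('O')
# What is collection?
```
['M', 'O']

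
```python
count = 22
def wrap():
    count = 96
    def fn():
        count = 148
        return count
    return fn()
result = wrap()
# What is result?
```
148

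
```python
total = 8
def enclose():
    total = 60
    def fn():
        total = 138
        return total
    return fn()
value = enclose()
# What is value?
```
138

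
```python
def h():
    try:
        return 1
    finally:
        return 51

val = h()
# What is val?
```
51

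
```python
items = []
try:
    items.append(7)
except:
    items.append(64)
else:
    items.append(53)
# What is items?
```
[7, 53]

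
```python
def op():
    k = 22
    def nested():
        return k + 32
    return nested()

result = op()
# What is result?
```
54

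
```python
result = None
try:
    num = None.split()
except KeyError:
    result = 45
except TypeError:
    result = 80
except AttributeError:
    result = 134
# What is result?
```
134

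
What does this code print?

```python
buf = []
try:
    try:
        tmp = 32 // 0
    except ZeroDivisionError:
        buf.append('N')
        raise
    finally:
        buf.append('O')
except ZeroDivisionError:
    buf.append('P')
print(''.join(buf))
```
NOP

finally runs before re-raised exception propagates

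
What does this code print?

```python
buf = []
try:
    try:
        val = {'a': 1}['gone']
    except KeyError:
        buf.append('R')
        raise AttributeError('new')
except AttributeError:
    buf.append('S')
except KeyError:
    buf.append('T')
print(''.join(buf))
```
RS

New AttributeError raised, caught by outer AttributeError handler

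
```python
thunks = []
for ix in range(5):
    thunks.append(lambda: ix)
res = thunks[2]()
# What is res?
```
4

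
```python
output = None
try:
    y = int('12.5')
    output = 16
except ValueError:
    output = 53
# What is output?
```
53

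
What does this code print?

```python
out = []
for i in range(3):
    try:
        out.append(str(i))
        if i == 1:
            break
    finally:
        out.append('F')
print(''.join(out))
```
0F1F

finally runs even when breaking out of loop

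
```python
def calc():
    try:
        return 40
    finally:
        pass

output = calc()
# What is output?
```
40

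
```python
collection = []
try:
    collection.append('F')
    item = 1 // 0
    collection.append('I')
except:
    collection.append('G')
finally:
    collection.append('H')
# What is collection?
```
['F', 'G', 'H']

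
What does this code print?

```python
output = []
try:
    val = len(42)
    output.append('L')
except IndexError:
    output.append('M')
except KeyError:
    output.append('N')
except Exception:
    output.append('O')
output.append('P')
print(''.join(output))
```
OP

TypeError not specifically caught, falls to Exception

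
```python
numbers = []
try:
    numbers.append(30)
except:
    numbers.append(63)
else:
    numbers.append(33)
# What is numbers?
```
[30, 33]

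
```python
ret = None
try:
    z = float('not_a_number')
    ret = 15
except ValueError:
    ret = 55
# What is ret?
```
55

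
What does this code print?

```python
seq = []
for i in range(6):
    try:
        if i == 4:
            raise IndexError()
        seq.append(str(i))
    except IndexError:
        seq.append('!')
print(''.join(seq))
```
0123!5

Exception on i=4 caught, loop continues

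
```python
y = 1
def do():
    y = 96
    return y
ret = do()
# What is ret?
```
96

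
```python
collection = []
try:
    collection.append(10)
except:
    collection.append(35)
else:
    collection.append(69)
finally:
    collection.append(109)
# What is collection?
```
[10, 69, 109]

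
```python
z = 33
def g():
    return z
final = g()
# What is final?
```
33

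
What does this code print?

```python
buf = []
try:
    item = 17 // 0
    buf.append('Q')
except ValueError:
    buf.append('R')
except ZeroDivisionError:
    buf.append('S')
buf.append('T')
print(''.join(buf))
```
ST

ZeroDivisionError is caught by its specific handler, not ValueError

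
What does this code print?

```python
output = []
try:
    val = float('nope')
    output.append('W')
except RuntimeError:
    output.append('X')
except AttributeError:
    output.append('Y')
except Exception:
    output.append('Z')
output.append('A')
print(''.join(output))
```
ZA

ValueError not specifically caught, falls to Exception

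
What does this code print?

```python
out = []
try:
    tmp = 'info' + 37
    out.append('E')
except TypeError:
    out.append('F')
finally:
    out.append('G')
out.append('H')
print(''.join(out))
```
FGH

finally always runs, even after exception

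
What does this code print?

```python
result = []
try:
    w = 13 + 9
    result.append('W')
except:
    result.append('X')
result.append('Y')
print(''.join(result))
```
WY

No exception, try block completes normally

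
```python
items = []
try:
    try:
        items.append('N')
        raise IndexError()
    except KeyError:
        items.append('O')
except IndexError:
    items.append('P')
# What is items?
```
['N', 'P']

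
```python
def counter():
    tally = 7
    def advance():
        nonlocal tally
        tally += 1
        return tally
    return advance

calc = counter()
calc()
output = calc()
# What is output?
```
9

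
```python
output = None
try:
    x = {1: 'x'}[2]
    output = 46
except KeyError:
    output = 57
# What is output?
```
57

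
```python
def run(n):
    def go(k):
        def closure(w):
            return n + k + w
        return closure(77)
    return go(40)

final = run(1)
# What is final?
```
118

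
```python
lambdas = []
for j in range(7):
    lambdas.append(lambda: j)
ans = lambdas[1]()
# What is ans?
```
6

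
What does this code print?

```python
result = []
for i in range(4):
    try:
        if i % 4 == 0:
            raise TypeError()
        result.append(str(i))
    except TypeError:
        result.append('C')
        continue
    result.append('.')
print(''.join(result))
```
C1.2.3.

continue in except skips rest of loop body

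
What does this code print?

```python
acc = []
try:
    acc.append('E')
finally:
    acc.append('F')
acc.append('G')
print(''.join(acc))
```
EFG

try/finally without except, no exception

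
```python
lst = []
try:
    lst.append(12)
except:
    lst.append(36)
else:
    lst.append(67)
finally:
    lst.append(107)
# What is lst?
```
[12, 67, 107]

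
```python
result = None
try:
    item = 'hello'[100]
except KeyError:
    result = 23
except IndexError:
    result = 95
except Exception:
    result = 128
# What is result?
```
95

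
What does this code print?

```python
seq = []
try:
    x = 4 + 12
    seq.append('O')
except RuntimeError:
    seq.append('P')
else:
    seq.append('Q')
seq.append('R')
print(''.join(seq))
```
OQR

else block runs when no exception occurs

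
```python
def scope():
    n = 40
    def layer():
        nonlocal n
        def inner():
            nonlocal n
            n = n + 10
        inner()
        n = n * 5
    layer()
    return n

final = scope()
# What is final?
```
250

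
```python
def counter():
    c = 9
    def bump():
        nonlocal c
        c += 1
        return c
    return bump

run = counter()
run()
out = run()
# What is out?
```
11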